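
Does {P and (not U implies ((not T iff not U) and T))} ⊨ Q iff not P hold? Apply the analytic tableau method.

No

Initial set: {(P and (not U implies ((not T iff not U) and T))); not (Q iff not P)}.
(P and (not U implies ((not T iff not U) and T))): α-rule — add P, (not U implies ((not T iff not U) and T)).
not (Q iff not P): β-rule — branch into Q, not not P  //  not Q, not P.
  branch 1 (add Q, not not P):
    (not U implies ((not T iff not U) and T)): β-rule — branch into not not U  //  ((not T iff not U) and T).
      branch 1.1 (add not not U):
        ○ open, literals {P=T, Q=T, U=T}.
      branch 1.2 (add ((not T iff not U) and T)):
        ((not T iff not U) and T): α-rule — add (not T iff not U), T.
        (not T iff not U): β-rule — branch into not T, not U  //  not not T, not not U.
          branch 1.2.1 (add not T, not U):
            × closes — contains both T and not T.
          branch 1.2.2 (add not not T, not not U):
            ○ open, literals {P=T, Q=T, T=T, U=T}.
  branch 2 (add not Q, not P):
    × closes — contains both P and not P.
2 branches closed, 2 open.
An open branch gives a countermodel: P=T, Q=T, U=T (unmentioned atoms arbitrary); the premises hold there but the conclusion fails.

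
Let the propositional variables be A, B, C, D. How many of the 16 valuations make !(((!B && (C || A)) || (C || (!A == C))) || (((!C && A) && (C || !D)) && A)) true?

Initial set: {!(((!B && (C || A)) || (C || (!A == C))) || (((!C && A) && (C || !D)) && A))}.
!(((!B && (C || A)) || (C || (!A == C))) || (((!C && A) && (C || !D)) && A)): α-rule — add !((!B && (C || A)) || (C || (!A == C))), !(((!C && A) && (C || !D)) && A).
!((!B && (C || A)) || (C || (!A == C))): α-rule — add !(!B && (C || A)), !(C || (!A == C)).
!(C || (!A == C)): α-rule — add !C, !(!A == C).
!(((!C && A) && (C || !D)) && A): β-rule — branch into !((!C && A) && (C || !D))  //  !A.
  branch 1 (add !((!C && A) && (C || !D))):
    !(!B && (C || A)): β-rule — branch into !!B  //  !(C || A).
      branch 1.1 (add !!B):
        !(!A == C): β-rule — branch into !A, !C  //  !!A, C.
          branch 1.1.1 (add !A, !C):
            !((!C && A) && (C || !D)): β-rule — branch into !(!C && A)  //  !(C || !D).
              branch 1.1.1.1 (add !(!C && A)):
                !(!C && A): β-rule — branch into !!C  //  !A.
                  branch 1.1.1.1.1 (add !!C):
                    × closes — contains both C and !C.
                  branch 1.1.1.1.2 (add !A):
                    ○ open, literals {A=false, B=true, C=false}.
              branch 1.1.1.2 (add !(C || !D)):
                !(C || !D): α-rule — add !C, !!D.
                ○ open, literals {A=false, B=true, C=false, D=true}.
          branch 1.1.2 (add !!A, C):
            × closes — contains both C and !C.
      branch 1.2 (add !(C || A)):
        !(C || A): α-rule — add !C, !A.
        !(!A == C): β-rule — branch into !A, !C  //  !!A, C.
          branch 1.2.1 (add !A, !C):
            !((!C && A) && (C || !D)): β-rule — branch into !(!C && A)  //  !(C || !D).
              branch 1.2.1.1 (add !(!C && A)):
                !(!C && A): β-rule — branch into !!C  //  !A.
                  branch 1.2.1.1.1 (add !!C):
                    × closes — contains both C and !C.
                  branch 1.2.1.1.2 (add !A):
                    ○ open, literals {A=false, C=false}.
              branch 1.2.1.2 (add !(C || !D)):
                !(C || !D): α-rule — add !C, !!D.
                ○ open, literals {A=false, C=false, D=true}.
          branch 1.2.2 (add !!A, C):
            × closes — contains both A and !A.
  branch 2 (add !A):
    !(!B && (C || A)): β-rule — branch into !!B  //  !(C || A).
      branch 2.1 (add !!B):
        !(!A == C): β-rule — branch into !A, !C  //  !!A, C.
          branch 2.1.1 (add !A, !C):
            ○ open, literals {A=false, B=true, C=false}.
          branch 2.1.2 (add !!A, C):
            × closes — contains both A and !A.
      branch 2.2 (add !(C || A)):
        !(C || A): α-rule — add !C, !A.
        !(!A == C): β-rule — branch into !A, !C  //  !!A, C.
          branch 2.2.1 (add !A, !C):
            ○ open, literals {A=false, C=false}.
          branch 2.2.2 (add !!A, C):
            × closes — contains both A and !A.
6 branches closed, 6 open.
Each open branch fixes some atoms; the unmentioned ones are free. Counting distinct full assignments: branch {A=false, B=true, C=false} (D) contributes 2 new; branch {A=false, B=true, C=false, D=true} (none free) contributes 0 new; branch {A=false, C=false} (B, D) contributes 2 new; branch {A=false, C=false, D=true} (B) contributes 0 new; branch {A=false, B=true, C=false} (D) contributes 0 new; branch {A=false, C=false} (B, D) contributes 0 new. Total: 4.

4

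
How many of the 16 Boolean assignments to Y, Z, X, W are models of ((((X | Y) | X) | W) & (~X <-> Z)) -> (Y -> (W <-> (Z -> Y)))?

14

Initial set: {(((((X | Y) | X) | W) & (~X <-> Z)) -> (Y -> (W <-> (Z -> Y))))}.
(((((X | Y) | X) | W) & (~X <-> Z)) -> (Y -> (W <-> (Z -> Y)))): β-rule — branch into ~((((X | Y) | X) | W) & (~X <-> Z))  //  (Y -> (W <-> (Z -> Y))).
  branch 1 (add ~((((X | Y) | X) | W) & (~X <-> Z))):
    ~((((X | Y) | X) | W) & (~X <-> Z)): β-rule — branch into ~(((X | Y) | X) | W)  //  ~(~X <-> Z).
      branch 1.1 (add ~(((X | Y) | X) | W)):
        ~(((X | Y) | X) | W): α-rule — add ~((X | Y) | X), ~W.
        ~((X | Y) | X): α-rule — add ~(X | Y), ~X.
        ~(X | Y): α-rule — add ~X, ~Y.
        ○ open, literals {W=F, X=F, Y=F}.
      branch 1.2 (add ~(~X <-> Z)):
        ~(~X <-> Z): β-rule — branch into ~X, ~Z  //  ~~X, Z.
          branch 1.2.1 (add ~X, ~Z):
            ○ open, literals {X=F, Z=F}.
          branch 1.2.2 (add ~~X, Z):
            ○ open, literals {X=T, Z=T}.
  branch 2 (add (Y -> (W <-> (Z -> Y)))):
    (Y -> (W <-> (Z -> Y))): β-rule — branch into ~Y  //  (W <-> (Z -> Y)).
      branch 2.1 (add ~Y):
        ○ open, literals {Y=F}.
      branch 2.2 (add (W <-> (Z -> Y))):
        (W <-> (Z -> Y)): β-rule — branch into W, (Z -> Y)  //  ~W, ~(Z -> Y).
          branch 2.2.1 (add W, (Z -> Y)):
            (Z -> Y): β-rule — branch into ~Z  //  Y.
              branch 2.2.1.1 (add ~Z):
                ○ open, literals {W=T, Z=F}.
              branch 2.2.1.2 (add Y):
                ○ open, literals {W=T, Y=T}.
          branch 2.2.2 (add ~W, ~(Z -> Y)):
            ~(Z -> Y): α-rule — add Z, ~Y.
            ○ open, literals {W=F, Y=F, Z=T}.
0 branches closed, 7 open.
Each open branch fixes some atoms; the unmentioned ones are free. Counting distinct full assignments: branch {W=F, X=F, Y=F} (Z) contributes 2 new; branch {X=F, Z=F} (Y, W) contributes 3 new; branch {X=T, Z=T} (Y, W) contributes 4 new; branch {Y=F} (Z, X, W) contributes 3 new; branch {W=T, Z=F} (Y, X) contributes 1 new; branch {W=T, Y=T} (Z, X) contributes 1 new; branch {W=F, Y=F, Z=T} (X) contributes 0 new. Total: 14.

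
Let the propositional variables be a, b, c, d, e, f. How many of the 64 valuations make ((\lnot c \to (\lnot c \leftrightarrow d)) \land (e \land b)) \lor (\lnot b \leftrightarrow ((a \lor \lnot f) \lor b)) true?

36

Initial set: {(((\lnot c \to (\lnot c \leftrightarrow d)) \land (e \land b)) \lor (\lnot b \leftrightarrow ((a \lor \lnot f) \lor b)))}.
(((\lnot c \to (\lnot c \leftrightarrow d)) \land (e \land b)) \lor (\lnot b \leftrightarrow ((a \lor \lnot f) \lor b))): β-rule — branch into ((\lnot c \to (\lnot c \leftrightarrow d)) \land (e \land b))  //  (\lnot b \leftrightarrow ((a \lor \lnot f) \lor b)).
  branch 1 (add ((\lnot c \to (\lnot c \leftrightarrow d)) \land (e \land b))):
    ((\lnot c \to (\lnot c \leftrightarrow d)) \land (e \land b)): α-rule — add (\lnot c \to (\lnot c \leftrightarrow d)), (e \land b).
    (e \land b): α-rule — add e, b.
    (\lnot c \to (\lnot c \leftrightarrow d)): β-rule — branch into \lnot \lnot c  //  (\lnot c \leftrightarrow d).
      branch 1.1 (add \lnot \lnot c):
        ○ open, literals {b=T, c=T, e=T}.
      branch 1.2 (add (\lnot c \leftrightarrow d)):
        (\lnot c \leftrightarrow d): β-rule — branch into \lnot c, d  //  \lnot \lnot c, \lnot d.
          branch 1.2.1 (add \lnot c, d):
            ○ open, literals {b=T, c=F, d=T, e=T}.
          branch 1.2.2 (add \lnot \lnot c, \lnot d):
            ○ open, literals {b=T, c=T, d=F, e=T}.
  branch 2 (add (\lnot b \leftrightarrow ((a \lor \lnot f) \lor b))):
    (\lnot b \leftrightarrow ((a \lor \lnot f) \lor b)): β-rule — branch into \lnot b, ((a \lor \lnot f) \lor b)  //  \lnot \lnot b, \lnot ((a \lor \lnot f) \lor b).
      branch 2.1 (add \lnot b, ((a \lor \lnot f) \lor b)):
        ((a \lor \lnot f) \lor b): β-rule — branch into (a \lor \lnot f)  //  b.
          branch 2.1.1 (add (a \lor \lnot f)):
            (a \lor \lnot f): β-rule — branch into a  //  \lnot f.
              branch 2.1.1.1 (add a):
                ○ open, literals {a=T, b=F}.
              branch 2.1.1.2 (add \lnot f):
                ○ open, literals {b=F, f=F}.
          branch 2.1.2 (add b):
            × closes — contains both b and \lnot b.
      branch 2.2 (add \lnot \lnot b, \lnot ((a \lor \lnot f) \lor b)):
        \lnot ((a \lor \lnot f) \lor b): α-rule — add \lnot (a \lor \lnot f), \lnot b.
        × closes — contains both b and \lnot b.
2 branches closed, 5 open.
Each open branch fixes some atoms; the unmentioned ones are free. Counting distinct full assignments: branch {b=T, c=T, e=T} (a, d, f) contributes 8 new; branch {b=T, c=F, d=T, e=T} (a, f) contributes 4 new; branch {b=T, c=T, d=F, e=T} (a, f) contributes 0 new; branch {a=T, b=F} (c, d, e, f) contributes 16 new; branch {b=F, f=F} (a, c, d, e) contributes 8 new. Total: 36.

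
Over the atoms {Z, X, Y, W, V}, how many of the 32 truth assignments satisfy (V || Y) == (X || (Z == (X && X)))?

20

Initial set: {T ((V || Y) == (X || (Z == (X && X))))}.
T ((V || Y) == (X || (Z == (X && X)))): β-rule — branch into T (V || Y), T (X || (Z == (X && X)))  //  F (V || Y), F (X || (Z == (X && X))).
  branch 1 (add T (V || Y), T (X || (Z == (X && X)))):
    T (V || Y): β-rule — branch into T V  //  T Y.
      branch 1.1 (add T V):
        T (X || (Z == (X && X))): β-rule — branch into T X  //  T (Z == (X && X)).
          branch 1.1.1 (add T X):
            ○ open, literals {V=1, X=1}.
          branch 1.1.2 (add T (Z == (X && X))):
            T (Z == (X && X)): β-rule — branch into T Z, T (X && X)  //  F Z, F (X && X).
              branch 1.1.2.1 (add T Z, T (X && X)):
                T (X && X): α-rule — add T X, T X.
                ○ open, literals {V=1, X=1, Z=1}.
              branch 1.1.2.2 (add F Z, F (X && X)):
                F (X && X): β-rule — branch into F X  //  F X.
                  branch 1.1.2.2.1 (add F X):
                    ○ open, literals {V=1, X=0, Z=0}.
                  branch 1.1.2.2.2 (add F X):
                    ○ open, literals {V=1, X=0, Z=0}.
      branch 1.2 (add T Y):
        T (X || (Z == (X && X))): β-rule — branch into T X  //  T (Z == (X && X)).
          branch 1.2.1 (add T X):
            ○ open, literals {X=1, Y=1}.
          branch 1.2.2 (add T (Z == (X && X))):
            T (Z == (X && X)): β-rule — branch into T Z, T (X && X)  //  F Z, F (X && X).
              branch 1.2.2.1 (add T Z, T (X && X)):
                T (X && X): α-rule — add T X, T X.
                ○ open, literals {X=1, Y=1, Z=1}.
              branch 1.2.2.2 (add F Z, F (X && X)):
                F (X && X): β-rule — branch into F X  //  F X.
                  branch 1.2.2.2.1 (add F X):
                    ○ open, literals {X=0, Y=1, Z=0}.
                  branch 1.2.2.2.2 (add F X):
                    ○ open, literals {X=0, Y=1, Z=0}.
  branch 2 (add F (V || Y), F (X || (Z == (X && X)))):
    F (V || Y): α-rule — add F V, F Y.
    F (X || (Z == (X && X))): α-rule — add F X, F (Z == (X && X)).
    F (Z == (X && X)): β-rule — branch into T Z, F (X && X)  //  F Z, T (X && X).
      branch 2.1 (add T Z, F (X && X)):
        F (X && X): β-rule — branch into F X  //  F X.
          branch 2.1.1 (add F X):
            ○ open, literals {V=0, X=0, Y=0, Z=1}.
          branch 2.1.2 (add F X):
            ○ open, literals {V=0, X=0, Y=0, Z=1}.
      branch 2.2 (add F Z, T (X && X)):
        T (X && X): α-rule — add T X, T X.
        × closes — contains both X and !X.
1 branch closed, 10 open.
Each open branch fixes some atoms; the unmentioned ones are free. Counting distinct full assignments: branch {V=1, X=1} (Z, Y, W) contributes 8 new; branch {V=1, X=1, Z=1} (Y, W) contributes 0 new; branch {V=1, X=0, Z=0} (Y, W) contributes 4 new; branch {V=1, X=0, Z=0} (Y, W) contributes 0 new; branch {X=1, Y=1} (Z, W, V) contributes 4 new; branch {X=1, Y=1, Z=1} (W, V) contributes 0 new; branch {X=0, Y=1, Z=0} (W, V) contributes 2 new; branch {X=0, Y=1, Z=0} (W, V) contributes 0 new; branch {V=0, X=0, Y=0, Z=1} (W) contributes 2 new; branch {V=0, X=0, Y=0, Z=1} (W) contributes 0 new. Total: 20.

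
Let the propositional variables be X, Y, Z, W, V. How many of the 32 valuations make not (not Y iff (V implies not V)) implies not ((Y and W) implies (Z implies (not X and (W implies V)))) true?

Initial set: {(not (not Y iff (V implies not V)) implies not ((Y and W) implies (Z implies (not X and (W implies V)))))}.
(not (not Y iff (V implies not V)) implies not ((Y and W) implies (Z implies (not X and (W implies V))))): β-rule — branch into not not (not Y iff (V implies not V))  //  not ((Y and W) implies (Z implies (not X and (W implies V)))).
  branch 1 (add not not (not Y iff (V implies not V))):
    not not (not Y iff (V implies not V)): β-rule — branch into not Y, (V implies not V)  //  not not Y, not (V implies not V).
      branch 1.1 (add not Y, (V implies not V)):
        (V implies not V): β-rule — branch into not V  //  not V.
          branch 1.1.1 (add not V):
            ○ open, literals {V=F, Y=F}.
          branch 1.1.2 (add not V):
            ○ open, literals {V=F, Y=F}.
      branch 1.2 (add not not Y, not (V implies not V)):
        not (V implies not V): α-rule — add V, not not V.
        ○ open, literals {V=T, Y=T}.
  branch 2 (add not ((Y and W) implies (Z implies (not X and (W implies V))))):
    not ((Y and W) implies (Z implies (not X and (W implies V)))): α-rule — add (Y and W), not (Z implies (not X and (W implies V))).
    (Y and W): α-rule — add Y, W.
    not (Z implies (not X and (W implies V))): α-rule — add Z, not (not X and (W implies V)).
    not (not X and (W implies V)): β-rule — branch into not not X  //  not (W implies V).
      branch 2.1 (add not not X):
        ○ open, literals {W=T, X=T, Y=T, Z=T}.
      branch 2.2 (add not (W implies V)):
        not (W implies V): α-rule — add W, not V.
        ○ open, literals {V=F, W=T, Y=T, Z=T}.
0 branches closed, 5 open.
Each open branch fixes some atoms; the unmentioned ones are free. Counting distinct full assignments: branch {V=F, Y=F} (X, Z, W) contributes 8 new; branch {V=F, Y=F} (X, Z, W) contributes 0 new; branch {V=T, Y=T} (X, Z, W) contributes 8 new; branch {W=T, X=T, Y=T, Z=T} (V) contributes 1 new; branch {V=F, W=T, Y=T, Z=T} (X) contributes 1 new. Total: 18.

18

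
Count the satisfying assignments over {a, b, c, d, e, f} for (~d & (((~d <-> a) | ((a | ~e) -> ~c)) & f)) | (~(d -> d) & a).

Initial set: {((~d & (((~d <-> a) | ((a | ~e) -> ~c)) & f)) | (~(d -> d) & a))}.
((~d & (((~d <-> a) | ((a | ~e) -> ~c)) & f)) | (~(d -> d) & a)): β-rule — branch into (~d & (((~d <-> a) | ((a | ~e) -> ~c)) & f))  //  (~(d -> d) & a).
  branch 1 (add (~d & (((~d <-> a) | ((a | ~e) -> ~c)) & f))):
    (~d & (((~d <-> a) | ((a | ~e) -> ~c)) & f)): α-rule — add ~d, (((~d <-> a) | ((a | ~e) -> ~c)) & f).
    (((~d <-> a) | ((a | ~e) -> ~c)) & f): α-rule — add ((~d <-> a) | ((a | ~e) -> ~c)), f.
    ((~d <-> a) | ((a | ~e) -> ~c)): β-rule — branch into (~d <-> a)  //  ((a | ~e) -> ~c).
      branch 1.1 (add (~d <-> a)):
        (~d <-> a): β-rule — branch into ~d, a  //  ~~d, ~a.
          branch 1.1.1 (add ~d, a):
            ○ open, literals {a=true, d=false, f=true}.
          branch 1.1.2 (add ~~d, ~a):
            × closes — contains both d and ~d.
      branch 1.2 (add ((a | ~e) -> ~c)):
        ((a | ~e) -> ~c): β-rule — branch into ~(a | ~e)  //  ~c.
          branch 1.2.1 (add ~(a | ~e)):
            ~(a | ~e): α-rule — add ~a, ~~e.
            ○ open, literals {a=false, d=false, e=true, f=true}.
          branch 1.2.2 (add ~c):
            ○ open, literals {c=false, d=false, f=true}.
  branch 2 (add (~(d -> d) & a)):
    (~(d -> d) & a): α-rule — add ~(d -> d), a.
    ~(d -> d): α-rule — add d, ~d.
    × closes — contains both d and ~d.
2 branches closed, 3 open.
Each open branch fixes some atoms; the unmentioned ones are free. Counting distinct full assignments: branch {a=true, d=false, f=true} (b, c, e) contributes 8 new; branch {a=false, d=false, e=true, f=true} (b, c) contributes 4 new; branch {c=false, d=false, f=true} (a, b, e) contributes 2 new. Total: 14.

14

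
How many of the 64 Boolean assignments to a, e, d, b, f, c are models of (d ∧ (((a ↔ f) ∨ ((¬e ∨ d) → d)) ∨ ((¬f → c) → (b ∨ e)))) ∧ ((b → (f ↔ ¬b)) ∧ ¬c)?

12

Initial set: {((d ∧ (((a ↔ f) ∨ ((¬e ∨ d) → d)) ∨ ((¬f → c) → (b ∨ e)))) ∧ ((b → (f ↔ ¬b)) ∧ ¬c))}.
((d ∧ (((a ↔ f) ∨ ((¬e ∨ d) → d)) ∨ ((¬f → c) → (b ∨ e)))) ∧ ((b → (f ↔ ¬b)) ∧ ¬c)): α-rule — add (d ∧ (((a ↔ f) ∨ ((¬e ∨ d) → d)) ∨ ((¬f → c) → (b ∨ e)))), ((b → (f ↔ ¬b)) ∧ ¬c).
(d ∧ (((a ↔ f) ∨ ((¬e ∨ d) → d)) ∨ ((¬f → c) → (b ∨ e)))): α-rule — add d, (((a ↔ f) ∨ ((¬e ∨ d) → d)) ∨ ((¬f → c) → (b ∨ e))).
((b → (f ↔ ¬b)) ∧ ¬c): α-rule — add (b → (f ↔ ¬b)), ¬c.
(((a ↔ f) ∨ ((¬e ∨ d) → d)) ∨ ((¬f → c) → (b ∨ e))): β-rule — branch into ((a ↔ f) ∨ ((¬e ∨ d) → d))  //  ((¬f → c) → (b ∨ e)).
  branch 1 (add ((a ↔ f) ∨ ((¬e ∨ d) → d))):
    (b → (f ↔ ¬b)): β-rule — branch into ¬b  //  (f ↔ ¬b).
      branch 1.1 (add ¬b):
        ((a ↔ f) ∨ ((¬e ∨ d) → d)): β-rule — branch into (a ↔ f)  //  ((¬e ∨ d) → d).
          branch 1.1.1 (add (a ↔ f)):
            (a ↔ f): β-rule — branch into a, f  //  ¬a, ¬f.
              branch 1.1.1.1 (add a, f):
                ○ open, literals {a=T, b=F, c=F, d=T, f=T}.
              branch 1.1.1.2 (add ¬a, ¬f):
                ○ open, literals {a=F, b=F, c=F, d=T, f=F}.
          branch 1.1.2 (add ((¬e ∨ d) → d)):
            ((¬e ∨ d) → d): β-rule — branch into ¬(¬e ∨ d)  //  d.
              branch 1.1.2.1 (add ¬(¬e ∨ d)):
                ¬(¬e ∨ d): α-rule — add ¬¬e, ¬d.
                × closes — contains both d and ¬d.
              branch 1.1.2.2 (add d):
                ○ open, literals {b=F, c=F, d=T}.
      branch 1.2 (add (f ↔ ¬b)):
        ((a ↔ f) ∨ ((¬e ∨ d) → d)): β-rule — branch into (a ↔ f)  //  ((¬e ∨ d) → d).
          branch 1.2.1 (add (a ↔ f)):
            (f ↔ ¬b): β-rule — branch into f, ¬b  //  ¬f, ¬¬b.
              branch 1.2.1.1 (add f, ¬b):
                (a ↔ f): β-rule — branch into a, f  //  ¬a, ¬f.
                  branch 1.2.1.1.1 (add a, f):
                    ○ open, literals {a=T, b=F, c=F, d=T, f=T}.
                  branch 1.2.1.1.2 (add ¬a, ¬f):
                    × closes — contains both f and ¬f.
              branch 1.2.1.2 (add ¬f, ¬¬b):
                (a ↔ f): β-rule — branch into a, f  //  ¬a, ¬f.
                  branch 1.2.1.2.1 (add a, f):
                    × closes — contains both f and ¬f.
                  branch 1.2.1.2.2 (add ¬a, ¬f):
                    ○ open, literals {a=F, b=T, c=F, d=T, f=F}.
          branch 1.2.2 (add ((¬e ∨ d) → d)):
            (f ↔ ¬b): β-rule — branch into f, ¬b  //  ¬f, ¬¬b.
              branch 1.2.2.1 (add f, ¬b):
                ((¬e ∨ d) → d): β-rule — branch into ¬(¬e ∨ d)  //  d.
                  branch 1.2.2.1.1 (add ¬(¬e ∨ d)):
                    ¬(¬e ∨ d): α-rule — add ¬¬e, ¬d.
                    × closes — contains both d and ¬d.
                  branch 1.2.2.1.2 (add d):
                    ○ open, literals {b=F, c=F, d=T, f=T}.
              branch 1.2.2.2 (add ¬f, ¬¬b):
                ((¬e ∨ d) → d): β-rule — branch into ¬(¬e ∨ d)  //  d.
                  branch 1.2.2.2.1 (add ¬(¬e ∨ d)):
                    ¬(¬e ∨ d): α-rule — add ¬¬e, ¬d.
                    × closes — contains both d and ¬d.
                  branch 1.2.2.2.2 (add d):
                    ○ open, literals {b=T, c=F, d=T, f=F}.
  branch 2 (add ((¬f → c) → (b ∨ e))):
    (b → (f ↔ ¬b)): β-rule — branch into ¬b  //  (f ↔ ¬b).
      branch 2.1 (add ¬b):
        ((¬f → c) → (b ∨ e)): β-rule — branch into ¬(¬f → c)  //  (b ∨ e).
          branch 2.1.1 (add ¬(¬f → c)):
            ¬(¬f → c): α-rule — add ¬f, ¬c.
            ○ open, literals {b=F, c=F, d=T, f=F}.
          branch 2.1.2 (add (b ∨ e)):
            (b ∨ e): β-rule — branch into b  //  e.
              branch 2.1.2.1 (add b):
                × closes — contains both b and ¬b.
              branch 2.1.2.2 (add e):
                ○ open, literals {b=F, c=F, d=T, e=T}.
      branch 2.2 (add (f ↔ ¬b)):
        ((¬f → c) → (b ∨ e)): β-rule — branch into ¬(¬f → c)  //  (b ∨ e).
          branch 2.2.1 (add ¬(¬f → c)):
            ¬(¬f → c): α-rule — add ¬f, ¬c.
            (f ↔ ¬b): β-rule — branch into f, ¬b  //  ¬f, ¬¬b.
              branch 2.2.1.1 (add f, ¬b):
                × closes — contains both f and ¬f.
              branch 2.2.1.2 (add ¬f, ¬¬b):
                ○ open, literals {b=T, c=F, d=T, f=F}.
          branch 2.2.2 (add (b ∨ e)):
            (f ↔ ¬b): β-rule — branch into f, ¬b  //  ¬f, ¬¬b.
              branch 2.2.2.1 (add f, ¬b):
                (b ∨ e): β-rule — branch into b  //  e.
                  branch 2.2.2.1.1 (add b):
                    × closes — contains both b and ¬b.
                  branch 2.2.2.1.2 (add e):
                    ○ open, literals {b=F, c=F, d=T, e=T, f=T}.
              branch 2.2.2.2 (add ¬f, ¬¬b):
                (b ∨ e): β-rule — branch into b  //  e.
                  branch 2.2.2.2.1 (add b):
                    ○ open, literals {b=T, c=F, d=T, f=F}.
                  branch 2.2.2.2.2 (add e):
                    ○ open, literals {b=T, c=F, d=T, e=T, f=F}.
8 branches closed, 13 open.
Each open branch fixes some atoms; the unmentioned ones are free. Counting distinct full assignments: branch {a=T, b=F, c=F, d=T, f=T} (e) contributes 2 new; branch {a=F, b=F, c=F, d=T, f=F} (e) contributes 2 new; branch {b=F, c=F, d=T} (a, e, f) contributes 4 new; branch {a=T, b=F, c=F, d=T, f=T} (e) contributes 0 new; branch {a=F, b=T, c=F, d=T, f=F} (e) contributes 2 new; branch {b=F, c=F, d=T, f=T} (a, e) contributes 0 new; branch {b=T, c=F, d=T, f=F} (a, e) contributes 2 new; branch {b=F, c=F, d=T, f=F} (a, e) contributes 0 new; branch {b=F, c=F, d=T, e=T} (a, f) contributes 0 new; branch {b=T, c=F, d=T, f=F} (a, e) contributes 0 new; branch {b=F, c=F, d=T, e=T, f=T} (a) contributes 0 new; branch {b=T, c=F, d=T, f=F} (a, e) contributes 0 new; branch {b=T, c=F, d=T, e=T, f=F} (a) contributes 0 new. Total: 12.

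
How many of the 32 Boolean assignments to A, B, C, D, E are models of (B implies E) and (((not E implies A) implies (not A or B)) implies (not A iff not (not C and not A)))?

Initial set: {((B implies E) and (((not E implies A) implies (not A or B)) implies (not A iff not (not C and not A))))}.
((B implies E) and (((not E implies A) implies (not A or B)) implies (not A iff not (not C and not A)))): α-rule — add (B implies E), (((not E implies A) implies (not A or B)) implies (not A iff not (not C and not A))).
(B implies E): β-rule — branch into not B  //  E.
  branch 1 (add not B):
    (((not E implies A) implies (not A or B)) implies (not A iff not (not C and not A))): β-rule — branch into not ((not E implies A) implies (not A or B))  //  (not A iff not (not C and not A)).
      branch 1.1 (add not ((not E implies A) implies (not A or B))):
        not ((not E implies A) implies (not A or B)): α-rule — add (not E implies A), not (not A or B).
        not (not A or B): α-rule — add not not A, not B.
        (not E implies A): β-rule — branch into not not E  //  A.
          branch 1.1.1 (add not not E):
            ○ open, literals {A=true, B=false, E=true}.
          branch 1.1.2 (add A):
            ○ open, literals {A=true, B=false}.
      branch 1.2 (add (not A iff not (not C and not A))):
        (not A iff not (not C and not A)): β-rule — branch into not A, not (not C and not A)  //  not not A, not not (not C and not A).
          branch 1.2.1 (add not A, not (not C and not A)):
            not (not C and not A): β-rule — branch into not not C  //  not not A.
              branch 1.2.1.1 (add not not C):
                ○ open, literals {A=false, B=false, C=true}.
              branch 1.2.1.2 (add not not A):
                × closes — contains both A and not A.
          branch 1.2.2 (add not not A, not not (not C and not A)):
            not not (not C and not A): α-rule — add not C, not A.
            × closes — contains both A and not A.
  branch 2 (add E):
    (((not E implies A) implies (not A or B)) implies (not A iff not (not C and not A))): β-rule — branch into not ((not E implies A) implies (not A or B))  //  (not A iff not (not C and not A)).
      branch 2.1 (add not ((not E implies A) implies (not A or B))):
        not ((not E implies A) implies (not A or B)): α-rule — add (not E implies A), not (not A or B).
        not (not A or B): α-rule — add not not A, not B.
        (not E implies A): β-rule — branch into not not E  //  A.
          branch 2.1.1 (add not not E):
            ○ open, literals {A=true, B=false, E=true}.
          branch 2.1.2 (add A):
            ○ open, literals {A=true, B=false, E=true}.
      branch 2.2 (add (not A iff not (not C and not A))):
        (not A iff not (not C and not A)): β-rule — branch into not A, not (not C and not A)  //  not not A, not not (not C and not A).
          branch 2.2.1 (add not A, not (not C and not A)):
            not (not C and not A): β-rule — branch into not not C  //  not not A.
              branch 2.2.1.1 (add not not C):
                ○ open, literals {A=false, C=true, E=true}.
              branch 2.2.1.2 (add not not A):
                × closes — contains both A and not A.
          branch 2.2.2 (add not not A, not not (not C and not A)):
            not not (not C and not A): α-rule — add not C, not A.
            × closes — contains both A and not A.
4 branches closed, 6 open.
Each open branch fixes some atoms; the unmentioned ones are free. Counting distinct full assignments: branch {A=true, B=false, E=true} (C, D) contributes 4 new; branch {A=true, B=false} (C, D, E) contributes 4 new; branch {A=false, B=false, C=true} (D, E) contributes 4 new; branch {A=true, B=false, E=true} (C, D) contributes 0 new; branch {A=true, B=false, E=true} (C, D) contributes 0 new; branch {A=false, C=true, E=true} (B, D) contributes 2 new. Total: 14.

14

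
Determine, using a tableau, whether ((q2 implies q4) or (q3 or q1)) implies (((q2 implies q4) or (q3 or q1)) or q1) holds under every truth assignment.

Assume the negation and expand:
Initial set: {not (((q2 implies q4) or (q3 or q1)) implies (((q2 implies q4) or (q3 or q1)) or q1))}.
not (((q2 implies q4) or (q3 or q1)) implies (((q2 implies q4) or (q3 or q1)) or q1)): α-rule — add ((q2 implies q4) or (q3 or q1)), not (((q2 implies q4) or (q3 or q1)) or q1).
not (((q2 implies q4) or (q3 or q1)) or q1): α-rule — add not ((q2 implies q4) or (q3 or q1)), not q1.
not ((q2 implies q4) or (q3 or q1)): α-rule — add not (q2 implies q4), not (q3 or q1).
not (q2 implies q4): α-rule — add q2, not q4.
not (q3 or q1): α-rule — add not q3, not q1.
((q2 implies q4) or (q3 or q1)): β-rule — branch into (q2 implies q4)  //  (q3 or q1).
  branch 1 (add (q2 implies q4)):
    (q2 implies q4): β-rule — branch into not q2  //  q4.
      branch 1.1 (add not q2):
        × closes — contains both q2 and not q2.
      branch 1.2 (add q4):
        × closes — contains both q4 and not q4.
  branch 2 (add (q3 or q1)):
    (q3 or q1): β-rule — branch into q3  //  q1.
      branch 2.1 (add q3):
        × closes — contains both q3 and not q3.
      branch 2.2 (add q1):
        × closes — contains both q1 and not q1.
All 4 branches close.
Every branch closed, so the negation is unsatisfiable and the formula is valid.

Valid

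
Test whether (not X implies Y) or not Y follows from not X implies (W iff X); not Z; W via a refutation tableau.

Yes

Initial set: {T (not X implies (W iff X)); T not Z; T W; F ((not X implies Y) or not Y)}.
F ((not X implies Y) or not Y): α-rule — add F (not X implies Y), F not Y.
F (not X implies Y): α-rule — add T not X, F Y.
× closes — contains both Y and not Y.
All 1 branch closes.
Every branch closed, so the premises entail the conclusion.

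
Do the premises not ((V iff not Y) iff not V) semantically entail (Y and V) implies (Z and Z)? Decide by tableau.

Initial set: {not ((V iff not Y) iff not V); not ((Y and V) implies (Z and Z))}.
not ((Y and V) implies (Z and Z)): α-rule — add (Y and V), not (Z and Z).
(Y and V): α-rule — add Y, V.
not ((V iff not Y) iff not V): β-rule — branch into (V iff not Y), not not V  //  not (V iff not Y), not V.
  branch 1 (add (V iff not Y), not not V):
    not (Z and Z): β-rule — branch into not Z  //  not Z.
      branch 1.1 (add not Z):
        (V iff not Y): β-rule — branch into V, not Y  //  not V, not not Y.
          branch 1.1.1 (add V, not Y):
            × closes — contains both Y and not Y.
          branch 1.1.2 (add not V, not not Y):
            × closes — contains both V and not V.
      branch 1.2 (add not Z):
        (V iff not Y): β-rule — branch into V, not Y  //  not V, not not Y.
          branch 1.2.1 (add V, not Y):
            × closes — contains both Y and not Y.
          branch 1.2.2 (add not V, not not Y):
            × closes — contains both V and not V.
  branch 2 (add not (V iff not Y), not V):
    × closes — contains both V and not V.
All 5 branches close.
Every branch closed, so the premises entail the conclusion.

Yes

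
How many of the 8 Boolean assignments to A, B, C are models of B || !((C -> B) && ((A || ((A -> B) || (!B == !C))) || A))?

6

Initial set: {(B || !((C -> B) && ((A || ((A -> B) || (!B == !C))) || A)))}.
(B || !((C -> B) && ((A || ((A -> B) || (!B == !C))) || A))): β-rule — branch into B  //  !((C -> B) && ((A || ((A -> B) || (!B == !C))) || A)).
  branch 1 (add B):
    ○ open, literals {B=1}.
  branch 2 (add !((C -> B) && ((A || ((A -> B) || (!B == !C))) || A))):
    !((C -> B) && ((A || ((A -> B) || (!B == !C))) || A)): β-rule — branch into !(C -> B)  //  !((A || ((A -> B) || (!B == !C))) || A).
      branch 2.1 (add !(C -> B)):
        !(C -> B): α-rule — add C, !B.
        ○ open, literals {B=0, C=1}.
      branch 2.2 (add !((A || ((A -> B) || (!B == !C))) || A)):
        !((A || ((A -> B) || (!B == !C))) || A): α-rule — add !(A || ((A -> B) || (!B == !C))), !A.
        !(A || ((A -> B) || (!B == !C))): α-rule — add !A, !((A -> B) || (!B == !C)).
        !((A -> B) || (!B == !C)): α-rule — add !(A -> B), !(!B == !C).
        !(A -> B): α-rule — add A, !B.
        × closes — contains both A and !A.
1 branch closed, 2 open.
Each open branch fixes some atoms; the unmentioned ones are free. Counting distinct full assignments: branch {B=1} (A, C) contributes 4 new; branch {B=0, C=1} (A) contributes 2 new. Total: 6.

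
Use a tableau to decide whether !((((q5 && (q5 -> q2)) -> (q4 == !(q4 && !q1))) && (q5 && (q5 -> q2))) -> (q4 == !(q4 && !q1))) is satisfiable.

Initial set: {!((((q5 && (q5 -> q2)) -> (q4 == !(q4 && !q1))) && (q5 && (q5 -> q2))) -> (q4 == !(q4 && !q1)))}.
!((((q5 && (q5 -> q2)) -> (q4 == !(q4 && !q1))) && (q5 && (q5 -> q2))) -> (q4 == !(q4 && !q1))): α-rule — add (((q5 && (q5 -> q2)) -> (q4 == !(q4 && !q1))) && (q5 && (q5 -> q2))), !(q4 == !(q4 && !q1)).
(((q5 && (q5 -> q2)) -> (q4 == !(q4 && !q1))) && (q5 && (q5 -> q2))): α-rule — add ((q5 && (q5 -> q2)) -> (q4 == !(q4 && !q1))), (q5 && (q5 -> q2)).
(q5 && (q5 -> q2)): α-rule — add q5, (q5 -> q2).
!(q4 == !(q4 && !q1)): β-rule — branch into q4, !!(q4 && !q1)  //  !q4, !(q4 && !q1).
  branch 1 (add q4, !!(q4 && !q1)):
    !!(q4 && !q1): α-rule — add q4, !q1.
    ((q5 && (q5 -> q2)) -> (q4 == !(q4 && !q1))): β-rule — branch into !(q5 && (q5 -> q2))  //  (q4 == !(q4 && !q1)).
      branch 1.1 (add !(q5 && (q5 -> q2))):
        (q5 -> q2): β-rule — branch into !q5  //  q2.
          branch 1.1.1 (add !q5):
            × closes — contains both q5 and !q5.
          branch 1.1.2 (add q2):
            !(q5 && (q5 -> q2)): β-rule — branch into !q5  //  !(q5 -> q2).
              branch 1.1.2.1 (add !q5):
                × closes — contains both q5 and !q5.
              branch 1.1.2.2 (add !(q5 -> q2)):
                !(q5 -> q2): α-rule — add q5, !q2.
                × closes — contains both q2 and !q2.
      branch 1.2 (add (q4 == !(q4 && !q1))):
        (q5 -> q2): β-rule — branch into !q5  //  q2.
          branch 1.2.1 (add !q5):
            × closes — contains both q5 and !q5.
          branch 1.2.2 (add q2):
            (q4 == !(q4 && !q1)): β-rule — branch into q4, !(q4 && !q1)  //  !q4, !!(q4 && !q1).
              branch 1.2.2.1 (add q4, !(q4 && !q1)):
                !(q4 && !q1): β-rule — branch into !q4  //  !!q1.
                  branch 1.2.2.1.1 (add !q4):
                    × closes — contains both q4 and !q4.
                  branch 1.2.2.1.2 (add !!q1):
                    × closes — contains both q1 and !q1.
              branch 1.2.2.2 (add !q4, !!(q4 && !q1)):
                × closes — contains both q4 and !q4.
  branch 2 (add !q4, !(q4 && !q1)):
    ((q5 && (q5 -> q2)) -> (q4 == !(q4 && !q1))): β-rule — branch into !(q5 && (q5 -> q2))  //  (q4 == !(q4 && !q1)).
      branch 2.1 (add !(q5 && (q5 -> q2))):
        (q5 -> q2): β-rule — branch into !q5  //  q2.
          branch 2.1.1 (add !q5):
            × closes — contains both q5 and !q5.
          branch 2.1.2 (add q2):
            !(q4 && !q1): β-rule — branch into !q4  //  !!q1.
              branch 2.1.2.1 (add !q4):
                !(q5 && (q5 -> q2)): β-rule — branch into !q5  //  !(q5 -> q2).
                  branch 2.1.2.1.1 (add !q5):
                    × closes — contains both q5 and !q5.
                  branch 2.1.2.1.2 (add !(q5 -> q2)):
                    !(q5 -> q2): α-rule — add q5, !q2.
                    × closes — contains both q2 and !q2.
              branch 2.1.2.2 (add !!q1):
                !(q5 && (q5 -> q2)): β-rule — branch into !q5  //  !(q5 -> q2).
                  branch 2.1.2.2.1 (add !q5):
                    × closes — contains both q5 and !q5.
                  branch 2.1.2.2.2 (add !(q5 -> q2)):
                    !(q5 -> q2): α-rule — add q5, !q2.
                    × closes — contains both q2 and !q2.
      branch 2.2 (add (q4 == !(q4 && !q1))):
        (q5 -> q2): β-rule — branch into !q5  //  q2.
          branch 2.2.1 (add !q5):
            × closes — contains both q5 and !q5.
          branch 2.2.2 (add q2):
            !(q4 && !q1): β-rule — branch into !q4  //  !!q1.
              branch 2.2.2.1 (add !q4):
                (q4 == !(q4 && !q1)): β-rule — branch into q4, !(q4 && !q1)  //  !q4, !!(q4 && !q1).
                  branch 2.2.2.1.1 (add q4, !(q4 && !q1)):
                    × closes — contains both q4 and !q4.
                  branch 2.2.2.1.2 (add !q4, !!(q4 && !q1)):
                    !!(q4 && !q1): α-rule — add q4, !q1.
                    × closes — contains both q4 and !q4.
              branch 2.2.2.2 (add !!q1):
                (q4 == !(q4 && !q1)): β-rule — branch into q4, !(q4 && !q1)  //  !q4, !!(q4 && !q1).
                  branch 2.2.2.2.1 (add q4, !(q4 && !q1)):
                    × closes — contains both q4 and !q4.
                  branch 2.2.2.2.2 (add !q4, !!(q4 && !q1)):
                    !!(q4 && !q1): α-rule — add q4, !q1.
                    × closes — contains both q4 and !q4.
All 17 branches close.
Every branch closed; the formula is unsatisfiable.

Unsatisfiable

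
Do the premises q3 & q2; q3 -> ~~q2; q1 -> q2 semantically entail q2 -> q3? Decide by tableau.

Yes

Initial set: {(q3 & q2); (q3 -> ~~q2); (q1 -> q2); ~(q2 -> q3)}.
(q3 & q2): α-rule — add q3, q2.
~(q2 -> q3): α-rule — add q2, ~q3.
× closes — contains both q3 and ~q3.
All 1 branch closes.
Every branch closed, so the premises entail the conclusion.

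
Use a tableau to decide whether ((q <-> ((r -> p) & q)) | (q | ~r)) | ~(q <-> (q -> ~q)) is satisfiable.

Initial set: {(((q <-> ((r -> p) & q)) | (q | ~r)) | ~(q <-> (q -> ~q)))}.
(((q <-> ((r -> p) & q)) | (q | ~r)) | ~(q <-> (q -> ~q))): β-rule — branch into ((q <-> ((r -> p) & q)) | (q | ~r))  //  ~(q <-> (q -> ~q)).
  branch 1 (add ((q <-> ((r -> p) & q)) | (q | ~r))):
    ((q <-> ((r -> p) & q)) | (q | ~r)): β-rule — branch into (q <-> ((r -> p) & q))  //  (q | ~r).
      branch 1.1 (add (q <-> ((r -> p) & q))):
        (q <-> ((r -> p) & q)): β-rule — branch into q, ((r -> p) & q)  //  ~q, ~((r -> p) & q).
          branch 1.1.1 (add q, ((r -> p) & q)):
            ((r -> p) & q): α-rule — add (r -> p), q.
            (r -> p): β-rule — branch into ~r  //  p.
              branch 1.1.1.1 (add ~r):
                ○ open, literals {q=true, r=false}.
              branch 1.1.1.2 (add p):
                ○ open, literals {p=true, q=true}.
          branch 1.1.2 (add ~q, ~((r -> p) & q)):
            ~((r -> p) & q): β-rule — branch into ~(r -> p)  //  ~q.
              branch 1.1.2.1 (add ~(r -> p)):
                ~(r -> p): α-rule — add r, ~p.
                ○ open, literals {p=false, q=false, r=true}.
              branch 1.1.2.2 (add ~q):
                ○ open, literals {q=false}.
      branch 1.2 (add (q | ~r)):
        (q | ~r): β-rule — branch into q  //  ~r.
          branch 1.2.1 (add q):
            ○ open, literals {q=true}.
          branch 1.2.2 (add ~r):
            ○ open, literals {r=false}.
  branch 2 (add ~(q <-> (q -> ~q))):
    ~(q <-> (q -> ~q)): β-rule — branch into q, ~(q -> ~q)  //  ~q, (q -> ~q).
      branch 2.1 (add q, ~(q -> ~q)):
        ~(q -> ~q): α-rule — add q, ~~q.
        ○ open, literals {q=true}.
      branch 2.2 (add ~q, (q -> ~q)):
        (q -> ~q): β-rule — branch into ~q  //  ~q.
          branch 2.2.1 (add ~q):
            ○ open, literals {q=false}.
          branch 2.2.2 (add ~q):
            ○ open, literals {q=false}.
0 branches closed, 9 open.
An open branch gives a satisfying assignment: q=true, r=false.

Satisfiable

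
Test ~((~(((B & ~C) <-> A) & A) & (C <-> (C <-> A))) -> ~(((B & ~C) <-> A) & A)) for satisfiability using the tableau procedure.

Unsatisfiable

Initial set: {T ~((~(((B & ~C) <-> A) & A) & (C <-> (C <-> A))) -> ~(((B & ~C) <-> A) & A))}.
T ~((~(((B & ~C) <-> A) & A) & (C <-> (C <-> A))) -> ~(((B & ~C) <-> A) & A)): α-rule — add T (~(((B & ~C) <-> A) & A) & (C <-> (C <-> A))), F ~(((B & ~C) <-> A) & A).
T (~(((B & ~C) <-> A) & A) & (C <-> (C <-> A))): α-rule — add T ~(((B & ~C) <-> A) & A), T (C <-> (C <-> A)).
F ~(((B & ~C) <-> A) & A): α-rule — add T ((B & ~C) <-> A), T A.
T ~(((B & ~C) <-> A) & A): β-rule — branch into F ((B & ~C) <-> A)  //  F A.
  branch 1 (add F ((B & ~C) <-> A)):
    T (C <-> (C <-> A)): β-rule — branch into T C, T (C <-> A)  //  F C, F (C <-> A).
      branch 1.1 (add T C, T (C <-> A)):
        T ((B & ~C) <-> A): β-rule — branch into T (B & ~C), T A  //  F (B & ~C), F A.
          branch 1.1.1 (add T (B & ~C), T A):
            T (B & ~C): α-rule — add T B, T ~C.
            × closes — contains both C and ~C.
          branch 1.1.2 (add F (B & ~C), F A):
            × closes — contains both A and ~A.
      branch 1.2 (add F C, F (C <-> A)):
        T ((B & ~C) <-> A): β-rule — branch into T (B & ~C), T A  //  F (B & ~C), F A.
          branch 1.2.1 (add T (B & ~C), T A):
            T (B & ~C): α-rule — add T B, T ~C.
            F ((B & ~C) <-> A): β-rule — branch into T (B & ~C), F A  //  F (B & ~C), T A.
              branch 1.2.1.1 (add T (B & ~C), F A):
                × closes — contains both A and ~A.
              branch 1.2.1.2 (add F (B & ~C), T A):
                F (C <-> A): β-rule — branch into T C, F A  //  F C, T A.
                  branch 1.2.1.2.1 (add T C, F A):
                    × closes — contains both C and ~C.
                  branch 1.2.1.2.2 (add F C, T A):
                    F (B & ~C): β-rule — branch into F B  //  F ~C.
                      branch 1.2.1.2.2.1 (add F B):
                        × closes — contains both B and ~B.
                      branch 1.2.1.2.2.2 (add F ~C):
                        × closes — contains both C and ~C.
          branch 1.2.2 (add F (B & ~C), F A):
            × closes — contains both A and ~A.
  branch 2 (add F A):
    × closes — contains both A and ~A.
All 8 branches close.
Every branch closed; the formula is unsatisfiable.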